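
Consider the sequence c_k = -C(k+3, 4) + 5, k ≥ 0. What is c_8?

-325

C(11, 4) = 330, so c_8 = -325.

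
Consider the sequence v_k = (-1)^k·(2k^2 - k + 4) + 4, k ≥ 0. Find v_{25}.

(-1)^25 = -1; 2k^2 - k + 4 at k=25 is 1229; so v_{25} = -1225.

-1225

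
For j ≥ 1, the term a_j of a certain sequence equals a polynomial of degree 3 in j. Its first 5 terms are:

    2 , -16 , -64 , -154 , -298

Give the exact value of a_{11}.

1st diffs: -18, -48, -90, -144.
2nd diffs: -30, -42, -54.
3rd diffs: -12, -12 (constant).
Newton forward-difference form: a_j = 2 + (-18)·C(j-1,1) + (-30)·C(j-1,2) + (-12)·C(j-1,3).
At j = 11: j-1 = 10, so a_{11} = 2 - 180 - 1350 - 1440 = -2968.

-2968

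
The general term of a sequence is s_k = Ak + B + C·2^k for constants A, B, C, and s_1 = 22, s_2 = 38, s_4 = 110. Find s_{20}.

5243006

The three given values yield: A + B + 2C = 22; 2A + B + 4C = 38; 4A + B + 16C = 110.
Subtracting the first from the second: A + 2C = 16.
Subtracting the second from the third: 2A + 12C = 72.
Solving: C = 5, A = 6, then B = 6.
Hence s_{20} = 6·20 + 6 + 5·1048576 = 5243006.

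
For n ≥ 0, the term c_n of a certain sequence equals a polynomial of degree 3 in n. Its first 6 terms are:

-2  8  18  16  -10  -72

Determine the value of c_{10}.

-1342

1st diffs: 10, 10, -2, -26, -62.
2nd diffs: 0, -12, -24, -36.
3rd diffs: -12, -12, -12 (constant).
Newton forward-difference form: c_n = -2 + 10·C(n,1) + (-12)·C(n,3).
At n = 10: n = 10, so c_{10} = -2 + 100 - 1440 = -1342.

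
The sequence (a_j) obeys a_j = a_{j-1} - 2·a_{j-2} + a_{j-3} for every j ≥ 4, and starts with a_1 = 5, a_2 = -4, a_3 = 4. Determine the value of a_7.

-18

Compute successive terms:
a_4 = 17, a_5 = 5, a_6 = -25, a_7 = -18.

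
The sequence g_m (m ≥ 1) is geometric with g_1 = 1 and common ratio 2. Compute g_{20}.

524288

g_m = 1·2^(m-1).
g_{20} = 1·2^19 = 524288.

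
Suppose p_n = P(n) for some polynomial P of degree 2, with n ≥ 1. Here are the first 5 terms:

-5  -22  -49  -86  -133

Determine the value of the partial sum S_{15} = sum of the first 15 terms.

1st diffs: -17, -27, -37, -47.
2nd diffs: -10, -10, -10 (constant).
So p_n = -5n^2 - 2n + 2.
Continuing: …, -190, -257, -334, -421, …, p_{15} = -1153.
Summing n = 1..15 (15 terms) gives -6410.

-6410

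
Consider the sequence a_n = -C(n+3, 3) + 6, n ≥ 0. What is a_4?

-29

C(7, 3) = 35, so a_4 = -29.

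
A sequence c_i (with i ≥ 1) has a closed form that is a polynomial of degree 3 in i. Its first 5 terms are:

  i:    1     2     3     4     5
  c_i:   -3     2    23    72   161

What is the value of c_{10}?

1st diffs: 5, 21, 49, 89.
2nd diffs: 16, 28, 40.
3rd diffs: 12, 12 (constant).
So c_i = 2i^3 - 4i^2 + 3i - 4.
Evaluating at i = 10 gives c_{10} = 1626.

1626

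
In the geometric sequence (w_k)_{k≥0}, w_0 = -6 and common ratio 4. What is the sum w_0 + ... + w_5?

w_k = (-6)·4^(k-0).
S = (-6)·(4^6 - 1)/(4 - 1) = (-6)·(4096 - 1)/(3) = -8190.

-8190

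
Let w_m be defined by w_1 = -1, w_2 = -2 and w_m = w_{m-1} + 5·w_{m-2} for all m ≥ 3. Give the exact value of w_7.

-397

w_3 = -7; w_4 = -17; w_5 = -52; w_6 = -137; w_7 = -397.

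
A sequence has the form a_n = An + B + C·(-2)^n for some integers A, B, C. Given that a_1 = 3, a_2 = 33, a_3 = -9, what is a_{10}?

4161

Plug in n = 1, 2, 3: A + B - 2C = 3; 2A + B + 4C = 33; 3A + B - 8C = -9.
Subtracting the first from the second: A + 6C = 30.
Subtracting the second from the third: A - 12C = -42.
Solving: C = 4, A = 6, then B = 5.
Hence a_{10} = 6·10 + 5 + 4·1024 = 4161.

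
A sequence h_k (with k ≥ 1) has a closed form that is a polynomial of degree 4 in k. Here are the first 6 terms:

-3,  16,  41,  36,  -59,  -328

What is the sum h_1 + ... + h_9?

1st diffs: 19, 25, -5, -95, -269.
2nd diffs: 6, -30, -90, -174.
3rd diffs: -36, -60, -84.
4th diffs: -24, -24 (constant).
So h_k = -k^4 + 4k^3 + 4k^2 - 6k - 4.
Continuing: -879, -1844, -3379.
Summing k = 1..9 (9 terms) gives -6399.

-6399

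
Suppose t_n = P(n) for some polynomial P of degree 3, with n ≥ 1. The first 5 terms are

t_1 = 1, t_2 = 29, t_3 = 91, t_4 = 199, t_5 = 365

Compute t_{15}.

7855

1st diffs: 28, 62, 108, 166.
2nd diffs: 34, 46, 58.
3rd diffs: 12, 12 (constant).
So t_n = 2n^3 + 5n^2 - n - 5.
Evaluating at n = 15 gives t_{15} = 7855.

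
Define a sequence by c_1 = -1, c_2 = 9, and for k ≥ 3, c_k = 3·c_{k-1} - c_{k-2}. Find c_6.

516

c_3 = 28;  c_4 = 75;  c_5 = 197;  c_6 = 516.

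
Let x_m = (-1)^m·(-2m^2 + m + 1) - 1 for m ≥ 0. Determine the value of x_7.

(-1)^7 = -1; -2m^2 + m + 1 at m=7 is -90; so x_7 = 89.

89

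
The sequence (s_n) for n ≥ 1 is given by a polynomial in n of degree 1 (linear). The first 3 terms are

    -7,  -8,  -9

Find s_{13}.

1st diffs: -1, -1 (constant).
So s_n = -n - 6.
Evaluating at n = 13 gives s_{13} = -19.

-19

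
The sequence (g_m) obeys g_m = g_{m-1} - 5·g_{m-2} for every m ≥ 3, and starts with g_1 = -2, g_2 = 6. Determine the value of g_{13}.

Step forward from the initial values:
g_3 = 16, g_4 = -14, g_5 = -94, …, g_{10} = -4494, g_{11} = 3826, g_{12} = 26296, g_{13} = 7166.

7166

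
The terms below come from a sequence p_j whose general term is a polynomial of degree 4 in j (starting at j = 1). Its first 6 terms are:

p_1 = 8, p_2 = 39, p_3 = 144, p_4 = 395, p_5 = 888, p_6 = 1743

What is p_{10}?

1st diffs: 31, 105, 251, 493, 855.
2nd diffs: 74, 146, 242, 362.
3rd diffs: 72, 96, 120.
4th diffs: 24, 24 (constant).
Newton forward-difference form: p_j = 8 + 31·C(j-1,1) + 74·C(j-1,2) + 72·C(j-1,3) + 24·C(j-1,4).
At j = 10: j-1 = 9, so p_{10} = 8 + 279 + 2664 + 6048 + 3024 = 12023.

12023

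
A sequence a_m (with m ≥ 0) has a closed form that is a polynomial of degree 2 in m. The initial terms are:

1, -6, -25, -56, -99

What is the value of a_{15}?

-1364

1st diffs: -7, -19, -31, -43.
2nd diffs: -12, -12, -12 (constant).
Newton forward-difference form: a_m = 1 + (-7)·C(m,1) + (-12)·C(m,2).
At m = 15: m = 15, so a_{15} = 1 - 105 - 1260 = -1364.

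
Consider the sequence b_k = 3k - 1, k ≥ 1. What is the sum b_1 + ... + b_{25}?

Over k = 1..25: Σk = 325.
Total = (3)·325 + (-1)·25 = 950.

950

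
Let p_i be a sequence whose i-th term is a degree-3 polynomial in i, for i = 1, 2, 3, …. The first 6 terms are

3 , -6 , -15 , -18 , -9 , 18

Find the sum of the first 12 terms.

2412

1st diffs: -9, -9, -3, 9, 27.
2nd diffs: 0, 6, 12, 18.
3rd diffs: 6, 6, 6 (constant).
So p_i = i^3 - 6i^2 + 2i + 6.
Continuing: …, 69, 150, 267, 426, …, p_{12} = 894.
Summing i = 1..12 (12 terms) gives 2412.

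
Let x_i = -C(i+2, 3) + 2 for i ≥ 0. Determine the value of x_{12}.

-362

C(14, 3) = 364, so x_{12} = -362.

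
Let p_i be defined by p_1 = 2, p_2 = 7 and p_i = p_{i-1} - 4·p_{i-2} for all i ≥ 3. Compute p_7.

191

p_3 = -1  p_4 = -29  p_5 = -25  p_6 = 91  p_7 = 191.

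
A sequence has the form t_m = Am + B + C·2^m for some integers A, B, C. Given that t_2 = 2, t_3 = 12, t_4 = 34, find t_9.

1512

Plug in m = 2, 3, 4: 2A + B + 4C = 2; 3A + B + 8C = 12; 4A + B + 16C = 34.
Subtracting the first from the second: A + 4C = 10.
Subtracting the second from the third: A + 8C = 22.
Solving: C = 3, A = -2, then B = -6.
Therefore t_9 = -18 + (-6) + 3·512 = 1512.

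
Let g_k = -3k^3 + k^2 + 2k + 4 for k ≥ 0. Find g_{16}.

-11996

g_{16} = -3·16^3 + 1·16^2 + 2·16 + 4 = -11996.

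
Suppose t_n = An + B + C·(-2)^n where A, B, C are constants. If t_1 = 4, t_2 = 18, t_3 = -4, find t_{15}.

Plug in n = 1, 2, 3: A + B - 2C = 4; 2A + B + 4C = 18; 3A + B - 8C = -4.
Subtracting the first from the second: A + 6C = 14.
Subtracting the second from the third: A - 12C = -22.
Solving: C = 2, A = 2, then B = 6.
Therefore t_{15} = 30 + 6 + 2·(-32768) = -65500.

-65500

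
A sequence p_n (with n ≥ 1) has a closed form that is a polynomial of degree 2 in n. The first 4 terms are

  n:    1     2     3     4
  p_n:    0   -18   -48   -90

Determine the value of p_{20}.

-2394

1st diffs: -18, -30, -42.
2nd diffs: -12, -12 (constant).
Newton forward-difference form: p_n = (-18)·C(n-1,1) + (-12)·C(n-1,2).
At n = 20: n-1 = 19, so p_{20} = -342 - 2052 = -2394.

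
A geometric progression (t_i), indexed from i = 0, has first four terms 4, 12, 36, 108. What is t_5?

972

Common ratio r = 3.
t_i = 4·3^(i-0).
t_5 = 4·3^5 = 972.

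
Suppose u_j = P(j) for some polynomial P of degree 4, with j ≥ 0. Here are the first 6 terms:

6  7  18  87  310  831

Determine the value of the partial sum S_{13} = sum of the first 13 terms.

99112

1st diffs: 1, 11, 69, 223, 521.
2nd diffs: 10, 58, 154, 298.
3rd diffs: 48, 96, 144.
4th diffs: 48, 48 (constant).
Newton forward-difference form: u_j = 6 + 1·C(j,1) + 10·C(j,2) + 48·C(j,3) + 48·C(j,4).
Continuing: …, 1842, 3583, 6342, 10455, …, u_{12} = 34998.
Summing j = 0..12 (13 terms) gives 99112.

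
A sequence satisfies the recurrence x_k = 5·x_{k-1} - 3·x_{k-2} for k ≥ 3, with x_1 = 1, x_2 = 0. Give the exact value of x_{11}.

-420618

Iterate the recurrence:
x_3 = -3;  x_4 = -15;  x_5 = -66;  x_6 = -285;  x_7 = -1227;  x_8 = -5280;  x_9 = -22719;  x_{10} = -97755;  x_{11} = -420618.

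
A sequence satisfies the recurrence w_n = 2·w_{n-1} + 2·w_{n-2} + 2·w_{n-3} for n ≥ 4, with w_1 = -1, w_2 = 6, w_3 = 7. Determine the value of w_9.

w_4 = 24  w_5 = 74  w_6 = 210  w_7 = 616  w_8 = 1800  w_9 = 5252.

5252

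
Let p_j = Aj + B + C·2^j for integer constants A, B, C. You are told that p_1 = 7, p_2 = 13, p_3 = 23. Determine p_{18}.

524325

Plug in j = 1, 2, 3: A + B + 2C = 7; 2A + B + 4C = 13; 3A + B + 8C = 23.
Subtracting the first from the second: A + 2C = 6.
Subtracting the second from the third: A + 4C = 10.
Solving: C = 2, A = 2, then B = 1.
So p_j = 2·j + 1 + 2·2^j; at j=18 this is 524325.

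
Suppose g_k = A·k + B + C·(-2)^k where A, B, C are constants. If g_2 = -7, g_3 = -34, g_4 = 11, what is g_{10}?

2009

Plug in k = 2, 3, 4: 2A + B + 4C = -7; 3A + B - 8C = -34; 4A + B + 16C = 11.
Subtracting the first from the second: A - 12C = -27.
Subtracting the second from the third: A + 24C = 45.
Solving: C = 2, A = -3, then B = -9.
So g_k = -3·k + (-9) + 2·(-2)^k; at k=10 this is 2009.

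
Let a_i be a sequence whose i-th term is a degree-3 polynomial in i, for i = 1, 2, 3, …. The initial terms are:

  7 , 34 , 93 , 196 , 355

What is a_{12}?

4044

1st diffs: 27, 59, 103, 159.
2nd diffs: 32, 44, 56.
3rd diffs: 12, 12 (constant).
Newton forward-difference form: a_i = 7 + 27·C(i-1,1) + 32·C(i-1,2) + 12·C(i-1,3).
At i = 12: i-1 = 11, so a_{12} = 7 + 297 + 1760 + 1980 = 4044.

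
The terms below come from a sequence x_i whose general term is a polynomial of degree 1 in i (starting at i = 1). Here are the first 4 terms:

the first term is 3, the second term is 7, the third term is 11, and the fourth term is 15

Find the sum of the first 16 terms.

1st diffs: 4, 4, 4 (constant).
So x_i = 4i - 1.
Continuing: …, 19, 23, 27, 31, …, x_{16} = 63.
Summing i = 1..16 (16 terms) gives 528.

528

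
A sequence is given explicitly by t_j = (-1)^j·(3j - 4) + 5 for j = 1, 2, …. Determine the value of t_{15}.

-36

(-1)^15 = -1; 3j - 4 at j=15 is 41; so t_{15} = -36.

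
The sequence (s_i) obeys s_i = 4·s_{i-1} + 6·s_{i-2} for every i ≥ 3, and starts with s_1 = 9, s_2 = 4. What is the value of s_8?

Iterate the recurrence:
s_3 = 70; s_4 = 304; s_5 = 1636; s_6 = 8368; s_7 = 43288; s_8 = 223360.

223360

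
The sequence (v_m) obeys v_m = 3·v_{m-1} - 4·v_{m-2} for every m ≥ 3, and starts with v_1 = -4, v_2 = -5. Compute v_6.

103

v_3 = 1  v_4 = 23  v_5 = 65  v_6 = 103.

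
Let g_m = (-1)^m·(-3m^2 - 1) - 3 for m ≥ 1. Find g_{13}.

(-1)^13 = -1; -3m^2 - 1 at m=13 is -508; so g_{13} = 505.

505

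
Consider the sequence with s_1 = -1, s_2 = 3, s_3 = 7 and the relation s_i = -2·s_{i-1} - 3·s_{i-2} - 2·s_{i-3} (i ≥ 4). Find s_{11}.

-89

s_4 = -21  s_5 = 15  s_6 = 19  s_7 = -41  s_8 = -5  s_9 = 95  s_{10} = -93  s_{11} = -89.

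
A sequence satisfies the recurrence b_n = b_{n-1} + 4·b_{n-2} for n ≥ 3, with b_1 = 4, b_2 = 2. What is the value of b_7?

Iterate the recurrence:
b_3 = 18, b_4 = 26, b_5 = 98, b_6 = 202, b_7 = 594.

594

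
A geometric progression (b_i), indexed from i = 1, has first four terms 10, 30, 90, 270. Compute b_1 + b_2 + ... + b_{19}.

5811307330

Common ratio r = 3.
b_i = 10·3^(i-1).
S = 10·(3^19 - 1)/(3 - 1) = 10·(1162261467 - 1)/(2) = 5811307330.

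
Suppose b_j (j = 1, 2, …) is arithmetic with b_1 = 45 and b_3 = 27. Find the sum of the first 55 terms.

-10890

Common difference d = (27 - 45) / (3 - 1) = -9.
b_j = 45 + (j - 1)·(-9).
b_{55} = -441; S = 55·(45 + (-441))/2 = -10890.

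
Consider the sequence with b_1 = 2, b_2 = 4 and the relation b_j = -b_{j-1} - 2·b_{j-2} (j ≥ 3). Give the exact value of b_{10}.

Applying the relation repeatedly:
b_3 = -8;  b_4 = 0;  b_5 = 16;  b_6 = -16;  b_7 = -16;  b_8 = 48;  b_9 = -16;  b_{10} = -80.

-80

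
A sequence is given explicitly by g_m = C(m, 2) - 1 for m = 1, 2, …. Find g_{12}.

C(12, 2) = 66, so g_{12} = 65.

65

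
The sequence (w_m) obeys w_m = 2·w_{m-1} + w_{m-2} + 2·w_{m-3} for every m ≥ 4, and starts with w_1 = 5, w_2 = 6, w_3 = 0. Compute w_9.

2012

Iterate the recurrence:
w_4 = 16;  w_5 = 44;  w_6 = 104;  w_7 = 284;  w_8 = 760;  w_9 = 2012.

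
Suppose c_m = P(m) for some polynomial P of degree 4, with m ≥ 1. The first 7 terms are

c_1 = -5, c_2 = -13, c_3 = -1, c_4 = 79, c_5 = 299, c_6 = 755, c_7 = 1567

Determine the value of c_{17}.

1st diffs: -8, 12, 80, 220, 456, 812.
2nd diffs: 20, 68, 140, 236, 356.
3rd diffs: 48, 72, 96, 120.
4th diffs: 24, 24, 24 (constant).
So c_m = m^4 - 2m^3 - 3m^2 - 1.
Evaluating at m = 17 gives c_{17} = 72827.

72827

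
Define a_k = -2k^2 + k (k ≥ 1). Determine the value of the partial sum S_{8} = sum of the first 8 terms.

-372

Over k = 1..8: Σk = 36, Σk² = 204.
Total = (-2)·204 + (1)·36 = -372.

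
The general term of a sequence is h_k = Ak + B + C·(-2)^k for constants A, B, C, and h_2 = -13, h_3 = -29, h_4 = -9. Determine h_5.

Write the equations: 2A + B + 4C = -13; 3A + B - 8C = -29; 4A + B + 16C = -9.
Subtracting the first from the second: A - 12C = -16.
Subtracting the second from the third: A + 24C = 20.
Solving: C = 1, A = -4, then B = -9.
Therefore h_5 = -20 + (-9) + 1·(-32) = -61.

-61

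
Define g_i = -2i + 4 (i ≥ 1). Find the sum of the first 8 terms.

-40

Over i = 1..8: Σi = 36.
Total = (-2)·36 + (4)·8 = -40.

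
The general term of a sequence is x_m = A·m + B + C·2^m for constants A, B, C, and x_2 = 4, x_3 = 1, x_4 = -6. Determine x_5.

Write the equations: 2A + B + 4C = 4; 3A + B + 8C = 1; 4A + B + 16C = -6.
Subtracting the first from the second: A + 4C = -3.
Subtracting the second from the third: A + 8C = -7.
Solving: C = -1, A = 1, then B = 6.
So x_m = 1·m + 6 + (-1)·2^m; at m=5 this is -21.

-21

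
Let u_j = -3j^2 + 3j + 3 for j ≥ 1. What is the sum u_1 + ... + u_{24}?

-13728

Over j = 1..24: Σj = 300, Σj² = 4900.
Total = (-3)·4900 + (3)·300 + (3)·24 = -13728.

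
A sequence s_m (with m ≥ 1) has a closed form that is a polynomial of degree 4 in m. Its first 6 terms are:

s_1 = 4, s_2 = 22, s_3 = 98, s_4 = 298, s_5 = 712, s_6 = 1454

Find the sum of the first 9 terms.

16896

1st diffs: 18, 76, 200, 414, 742.
2nd diffs: 58, 124, 214, 328.
3rd diffs: 66, 90, 114.
4th diffs: 24, 24 (constant).
Newton forward-difference form: s_m = 4 + 18·C(m-1,1) + 58·C(m-1,2) + 66·C(m-1,3) + 24·C(m-1,4).
Continuing: 2662, 4498, 7148.
Summing m = 1..9 (9 terms) gives 16896.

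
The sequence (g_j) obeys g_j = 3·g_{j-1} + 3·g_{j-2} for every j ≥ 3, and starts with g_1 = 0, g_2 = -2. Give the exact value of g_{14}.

-14593122

Step forward from the initial values:
g_3 = -6  g_4 = -24  g_5 = -90  …  g_{11} = -267786  g_{12} = -1015254  g_{13} = -3849120  g_{14} = -14593122.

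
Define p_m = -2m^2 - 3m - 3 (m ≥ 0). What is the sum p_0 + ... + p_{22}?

-8418

Over m = 0..22: Σm = 253, Σm² = 3795.
Total = (-2)·3795 + (-3)·253 + (-3)·23 = -8418.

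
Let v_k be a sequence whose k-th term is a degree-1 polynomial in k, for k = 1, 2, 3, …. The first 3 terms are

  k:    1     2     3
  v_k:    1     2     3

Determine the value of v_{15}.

15

1st diffs: 1, 1 (constant).
So v_k = k.
Evaluating at k = 15 gives v_{15} = 15.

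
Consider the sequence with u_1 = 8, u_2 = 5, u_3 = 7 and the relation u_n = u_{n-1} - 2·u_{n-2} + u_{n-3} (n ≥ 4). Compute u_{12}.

48

Compute successive terms:
u_4 = 5;  u_5 = -4;  u_6 = -7;  u_7 = 6;  u_8 = 16;  u_9 = -3;  u_{10} = -29;  u_{11} = -7;  u_{12} = 48.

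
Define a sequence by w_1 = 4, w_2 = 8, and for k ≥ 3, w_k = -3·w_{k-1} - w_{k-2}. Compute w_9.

-9404

Applying the relation repeatedly:
w_3 = -28, w_4 = 76, w_5 = -200, w_6 = 524, w_7 = -1372, w_8 = 3592, w_9 = -9404.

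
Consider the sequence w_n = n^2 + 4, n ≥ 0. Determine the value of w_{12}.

148

w_{12} = 1·12^2 + 4 = 148.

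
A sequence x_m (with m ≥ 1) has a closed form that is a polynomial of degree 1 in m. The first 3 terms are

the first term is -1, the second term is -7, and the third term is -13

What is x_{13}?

1st diffs: -6, -6 (constant).
So x_m = -6m + 5.
Evaluating at m = 13 gives x_{13} = -73.

-73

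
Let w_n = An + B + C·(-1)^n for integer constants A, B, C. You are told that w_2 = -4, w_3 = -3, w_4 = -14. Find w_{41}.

-193

Plug in n = 2, 3, 4: 2A + B + C = -4; 3A + B - C = -3; 4A + B + C = -14.
Subtracting the first from the second: A - 2C = 1.
Subtracting the second from the third: A + 2C = -11.
Solving: C = -3, A = -5, then B = 9.
So w_n = -5·n + 9 + (-3)·(-1)^n; at n=41 this is -193.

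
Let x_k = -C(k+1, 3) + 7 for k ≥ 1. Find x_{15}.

-553

C(16, 3) = 560, so x_{15} = -553.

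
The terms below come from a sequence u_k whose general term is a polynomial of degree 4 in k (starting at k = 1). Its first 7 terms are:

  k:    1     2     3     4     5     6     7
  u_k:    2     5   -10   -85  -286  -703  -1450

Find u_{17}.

1st diffs: 3, -15, -75, -201, -417, -747.
2nd diffs: -18, -60, -126, -216, -330.
3rd diffs: -42, -66, -90, -114.
4th diffs: -24, -24, -24 (constant).
Newton forward-difference form: u_k = 2 + 3·C(k-1,1) + (-18)·C(k-1,2) + (-42)·C(k-1,3) + (-24)·C(k-1,4).
At k = 17: k-1 = 16, so u_{17} = 2 + 48 - 2160 - 23520 - 43680 = -69310.

-69310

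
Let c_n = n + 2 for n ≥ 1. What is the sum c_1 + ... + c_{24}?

348

Over n = 1..24: Σn = 300.
Total = (1)·300 + (2)·24 = 348.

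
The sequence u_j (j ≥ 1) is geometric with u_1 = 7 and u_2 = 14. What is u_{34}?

60129542144

Common ratio r = 2.
u_j = 7·2^(j-1).
u_{34} = 7·2^33 = 60129542144.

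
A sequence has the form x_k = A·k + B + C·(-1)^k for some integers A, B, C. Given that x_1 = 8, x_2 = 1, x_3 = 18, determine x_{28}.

131

Plug in k = 1, 2, 3: A + B - C = 8; 2A + B + C = 1; 3A + B - C = 18.
Subtracting the first from the second: A + 2C = -7.
Subtracting the second from the third: A - 2C = 17.
Solving: C = -6, A = 5, then B = -3.
So x_k = 5·k + (-3) + (-6)·(-1)^k; at k=28 this is 131.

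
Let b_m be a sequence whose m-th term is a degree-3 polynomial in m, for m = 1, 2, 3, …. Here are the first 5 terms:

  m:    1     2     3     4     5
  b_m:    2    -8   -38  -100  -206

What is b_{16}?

1st diffs: -10, -30, -62, -106.
2nd diffs: -20, -32, -44.
3rd diffs: -12, -12 (constant).
Newton forward-difference form: b_m = 2 + (-10)·C(m-1,1) + (-20)·C(m-1,2) + (-12)·C(m-1,3).
At m = 16: m-1 = 15, so b_{16} = 2 - 150 - 2100 - 5460 = -7708.

-7708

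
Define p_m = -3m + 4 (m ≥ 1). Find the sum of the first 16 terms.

-344

Over m = 1..16: Σm = 136.
Total = (-3)·136 + (4)·16 = -344.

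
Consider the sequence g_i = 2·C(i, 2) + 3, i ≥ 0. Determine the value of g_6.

33

C(6, 2) = 15, so g_6 = 33.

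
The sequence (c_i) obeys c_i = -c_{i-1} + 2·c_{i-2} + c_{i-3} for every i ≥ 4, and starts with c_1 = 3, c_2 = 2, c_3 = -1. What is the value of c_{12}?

684

c_4 = 8; c_5 = -8; c_6 = 23; c_7 = -31; c_8 = 69; c_9 = -108; c_{10} = 215; c_{11} = -362; c_{12} = 684.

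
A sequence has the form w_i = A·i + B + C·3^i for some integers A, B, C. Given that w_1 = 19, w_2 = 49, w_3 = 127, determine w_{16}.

Plug in i = 1, 2, 3: A + B + 3C = 19; 2A + B + 9C = 49; 3A + B + 27C = 127.
Subtracting the first from the second: A + 6C = 30.
Subtracting the second from the third: A + 18C = 78.
Solving: C = 4, A = 6, then B = 1.
Hence w_{16} = 6·16 + 1 + 4·43046721 = 172186981.

172186981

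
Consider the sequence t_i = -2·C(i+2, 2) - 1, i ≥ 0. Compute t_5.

-43

C(7, 2) = 21, so t_5 = -43.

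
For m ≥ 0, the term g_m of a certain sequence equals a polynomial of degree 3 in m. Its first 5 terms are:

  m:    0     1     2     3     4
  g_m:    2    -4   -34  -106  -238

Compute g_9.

1st diffs: -6, -30, -72, -132.
2nd diffs: -24, -42, -60.
3rd diffs: -18, -18 (constant).
Newton forward-difference form: g_m = 2 + (-6)·C(m,1) + (-24)·C(m,2) + (-18)·C(m,3).
At m = 9: m = 9, so g_9 = 2 - 54 - 864 - 1512 = -2428.

-2428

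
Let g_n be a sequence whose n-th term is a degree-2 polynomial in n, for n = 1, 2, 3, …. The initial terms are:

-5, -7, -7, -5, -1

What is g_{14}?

1st diffs: -2, 0, 2, 4.
2nd diffs: 2, 2, 2 (constant).
Newton forward-difference form: g_n = -5 + (-2)·C(n-1,1) + 2·C(n-1,2).
At n = 14: n-1 = 13, so g_{14} = -5 - 26 + 156 = 125.

125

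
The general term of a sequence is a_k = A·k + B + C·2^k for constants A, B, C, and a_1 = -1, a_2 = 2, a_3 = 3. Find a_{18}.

Write the equations: A + B + 2C = -1; 2A + B + 4C = 2; 3A + B + 8C = 3.
Subtracting the first from the second: A + 2C = 3.
Subtracting the second from the third: A + 4C = 1.
Solving: C = -1, A = 5, then B = -4.
Therefore a_{18} = 90 + (-4) + (-1)·262144 = -262058.

-262058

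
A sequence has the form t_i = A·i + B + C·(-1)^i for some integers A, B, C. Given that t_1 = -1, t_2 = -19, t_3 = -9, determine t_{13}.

-49

Plug in i = 1, 2, 3: A + B - C = -1; 2A + B + C = -19; 3A + B - C = -9.
Subtracting the first from the second: A + 2C = -18.
Subtracting the second from the third: A - 2C = 10.
Solving: C = -7, A = -4, then B = -4.
Hence t_{13} = -4·13 + (-4) + (-7)·(-1) = -49.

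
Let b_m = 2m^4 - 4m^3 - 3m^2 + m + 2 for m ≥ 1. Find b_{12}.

b_{12} = 2·12^4 - 4·12^3 - 3·12^2 + 1·12 + 2 = 34142.

34142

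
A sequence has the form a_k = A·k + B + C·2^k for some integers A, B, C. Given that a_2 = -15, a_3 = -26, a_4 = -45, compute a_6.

-147

At k = 2, 3, 4: 2A + B + 4C = -15; 3A + B + 8C = -26; 4A + B + 16C = -45.
Subtracting the first from the second: A + 4C = -11.
Subtracting the second from the third: A + 8C = -19.
Solving: C = -2, A = -3, then B = -1.
Therefore a_6 = -18 + (-1) + (-2)·64 = -147.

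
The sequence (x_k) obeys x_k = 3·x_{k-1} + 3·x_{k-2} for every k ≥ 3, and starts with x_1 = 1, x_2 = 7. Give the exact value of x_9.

72576

x_3 = 24;  x_4 = 93;  x_5 = 351;  x_6 = 1332;  x_7 = 5049;  x_8 = 19143;  x_9 = 72576.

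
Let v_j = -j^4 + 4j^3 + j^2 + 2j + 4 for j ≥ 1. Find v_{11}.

-9170

v_{11} = -1·11^4 + 4·11^3 + 1·11^2 + 2·11 + 4 = -9170.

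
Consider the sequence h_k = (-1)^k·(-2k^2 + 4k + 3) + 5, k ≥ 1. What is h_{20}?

(-1)^20 = 1; -2k^2 + 4k + 3 at k=20 is -717; so h_{20} = -712.

-712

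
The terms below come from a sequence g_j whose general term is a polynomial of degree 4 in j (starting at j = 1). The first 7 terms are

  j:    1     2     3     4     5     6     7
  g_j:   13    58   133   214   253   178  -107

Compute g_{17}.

1st diffs: 45, 75, 81, 39, -75, -285.
2nd diffs: 30, 6, -42, -114, -210.
3rd diffs: -24, -48, -72, -96.
4th diffs: -24, -24, -24 (constant).
So g_j = -j^4 + 6j^3 + 4j^2 + 6j - 2.
Evaluating at j = 17 gives g_{17} = -52787.

-52787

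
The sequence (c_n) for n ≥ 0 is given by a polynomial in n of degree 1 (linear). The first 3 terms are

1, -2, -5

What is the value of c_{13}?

-38

1st diffs: -3, -3 (constant).
So c_n = -3n + 1.
Evaluating at n = 13 gives c_{13} = -38.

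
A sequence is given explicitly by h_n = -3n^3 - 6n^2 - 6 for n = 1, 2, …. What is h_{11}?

-4725

h_{11} = -3·11^3 - 6·11^2 - 6 = -4725.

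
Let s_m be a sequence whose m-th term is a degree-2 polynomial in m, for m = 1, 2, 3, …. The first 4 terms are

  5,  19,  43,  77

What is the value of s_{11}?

595

1st diffs: 14, 24, 34.
2nd diffs: 10, 10 (constant).
So s_m = 5m^2 - m + 1.
Evaluating at m = 11 gives s_{11} = 595.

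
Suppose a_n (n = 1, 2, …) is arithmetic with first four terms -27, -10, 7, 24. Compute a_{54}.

874

Common difference d = 17.
a_n = -27 + (n - 1)·17.
a_{54} = -27 + 53·17 = 874.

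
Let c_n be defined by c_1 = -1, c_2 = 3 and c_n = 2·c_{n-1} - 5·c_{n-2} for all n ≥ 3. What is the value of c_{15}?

c_3 = 11; c_4 = 7; c_5 = -41; …; c_{12} = -11753; c_{13} = 8839; c_{14} = 76443; c_{15} = 108691.

108691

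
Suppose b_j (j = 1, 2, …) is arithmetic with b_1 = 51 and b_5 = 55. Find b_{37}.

Common difference d = (55 - 51) / (5 - 1) = 1.
b_j = 51 + (j - 1)·1.
b_{37} = 51 + 36·1 = 87.

87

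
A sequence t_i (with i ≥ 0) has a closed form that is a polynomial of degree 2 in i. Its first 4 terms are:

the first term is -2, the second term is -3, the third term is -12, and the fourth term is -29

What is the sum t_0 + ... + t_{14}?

-3775

1st diffs: -1, -9, -17.
2nd diffs: -8, -8 (constant).
Newton forward-difference form: t_i = -2 + (-1)·C(i,1) + (-8)·C(i,2).
Continuing: …, -54, -87, -128, -177, …, t_{14} = -744.
Summing i = 0..14 (15 terms) gives -3775.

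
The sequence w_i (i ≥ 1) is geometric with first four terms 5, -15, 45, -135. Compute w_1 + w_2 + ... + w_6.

Common ratio r = -3.
w_i = 5·(-3)^(i-1).
S = 5·((-3)^6 - 1)/(-3 - 1) = 5·(729 - 1)/(-4) = -910.

-910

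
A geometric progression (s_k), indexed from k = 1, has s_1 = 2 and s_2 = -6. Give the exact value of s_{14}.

Common ratio r = -3.
s_k = 2·(-3)^(k-1).
s_{14} = 2·(-3)^13 = -3188646.

-3188646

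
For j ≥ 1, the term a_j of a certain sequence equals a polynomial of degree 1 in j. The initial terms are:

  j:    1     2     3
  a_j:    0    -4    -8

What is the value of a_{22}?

1st diffs: -4, -4 (constant).
So a_j = -4j + 4.
Evaluating at j = 22 gives a_{22} = -84.

-84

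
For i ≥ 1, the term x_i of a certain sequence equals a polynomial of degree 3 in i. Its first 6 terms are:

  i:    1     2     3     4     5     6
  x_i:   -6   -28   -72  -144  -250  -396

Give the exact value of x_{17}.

-6358

1st diffs: -22, -44, -72, -106, -146.
2nd diffs: -22, -28, -34, -40.
3rd diffs: -6, -6, -6 (constant).
Newton forward-difference form: x_i = -6 + (-22)·C(i-1,1) + (-22)·C(i-1,2) + (-6)·C(i-1,3).
At i = 17: i-1 = 16, so x_{17} = -6 - 352 - 2640 - 3360 = -6358.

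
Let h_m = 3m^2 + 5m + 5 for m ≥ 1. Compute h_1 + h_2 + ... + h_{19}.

Over m = 1..19: Σm = 190, Σm² = 2470.
Total = (3)·2470 + (5)·190 + (5)·19 = 8455.

8455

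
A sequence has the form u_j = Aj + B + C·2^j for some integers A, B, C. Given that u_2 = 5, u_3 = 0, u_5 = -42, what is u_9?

The three given values yield: 2A + B + 4C = 5; 3A + B + 8C = 0; 5A + B + 32C = -42.
Subtracting the first from the second: A + 4C = -5.
Subtracting the second from the third: 2A + 24C = -42.
Solving: C = -2, A = 3, then B = 7.
Hence u_9 = 3·9 + 7 + (-2)·512 = -990.

-990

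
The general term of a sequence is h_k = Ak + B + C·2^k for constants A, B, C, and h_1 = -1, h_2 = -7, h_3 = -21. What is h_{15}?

-131037

At k = 1, 2, 3: A + B + 2C = -1; 2A + B + 4C = -7; 3A + B + 8C = -21.
Subtracting the first from the second: A + 2C = -6.
Subtracting the second from the third: A + 4C = -14.
Solving: C = -4, A = 2, then B = 5.
Hence h_{15} = 2·15 + 5 + (-4)·32768 = -131037.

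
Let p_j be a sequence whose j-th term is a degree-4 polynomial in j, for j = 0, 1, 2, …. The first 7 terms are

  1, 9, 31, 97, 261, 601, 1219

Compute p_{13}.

26937

1st diffs: 8, 22, 66, 164, 340, 618.
2nd diffs: 14, 44, 98, 176, 278.
3rd diffs: 30, 54, 78, 102.
4th diffs: 24, 24, 24 (constant).
Newton forward-difference form: p_j = 1 + 8·C(j,1) + 14·C(j,2) + 30·C(j,3) + 24·C(j,4).
At j = 13: j = 13, so p_{13} = 1 + 104 + 1092 + 8580 + 17160 = 26937.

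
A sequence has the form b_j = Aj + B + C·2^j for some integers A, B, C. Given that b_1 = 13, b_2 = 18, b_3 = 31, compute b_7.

Write the equations: A + B + 2C = 13; 2A + B + 4C = 18; 3A + B + 8C = 31.
Subtracting the first from the second: A + 2C = 5.
Subtracting the second from the third: A + 4C = 13.
Solving: C = 4, A = -3, then B = 8.
Hence b_7 = -3·7 + 8 + 4·128 = 499.

499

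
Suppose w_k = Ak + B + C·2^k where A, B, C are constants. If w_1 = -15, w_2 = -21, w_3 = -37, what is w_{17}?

Plug in k = 1, 2, 3: A + B + 2C = -15; 2A + B + 4C = -21; 3A + B + 8C = -37.
Subtracting the first from the second: A + 2C = -6.
Subtracting the second from the third: A + 4C = -16.
Solving: C = -5, A = 4, then B = -9.
Therefore w_{17} = 68 + (-9) + (-5)·131072 = -655301.

-655301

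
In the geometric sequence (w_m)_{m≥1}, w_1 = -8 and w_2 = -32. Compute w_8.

-131072

Common ratio r = 4.
w_m = (-8)·4^(m-1).
w_8 = (-8)·4^7 = -131072.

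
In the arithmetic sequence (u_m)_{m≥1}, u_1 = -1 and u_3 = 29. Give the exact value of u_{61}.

899

Common difference d = (29 - (-1)) / (3 - 1) = 15.
u_m = -1 + (m - 1)·15.
u_{61} = -1 + 60·15 = 899.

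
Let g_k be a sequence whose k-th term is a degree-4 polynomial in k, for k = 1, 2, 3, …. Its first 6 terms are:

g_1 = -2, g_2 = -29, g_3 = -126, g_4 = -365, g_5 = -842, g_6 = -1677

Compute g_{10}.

1st diffs: -27, -97, -239, -477, -835.
2nd diffs: -70, -142, -238, -358.
3rd diffs: -72, -96, -120.
4th diffs: -24, -24 (constant).
So g_k = -k^4 - 2k^3 + 2k^2 - 4k + 3.
Evaluating at k = 10 gives g_{10} = -11837.

-11837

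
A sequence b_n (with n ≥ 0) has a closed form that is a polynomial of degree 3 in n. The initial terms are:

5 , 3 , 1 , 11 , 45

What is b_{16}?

1st diffs: -2, -2, 10, 34.
2nd diffs: 0, 12, 24.
3rd diffs: 12, 12 (constant).
So b_n = 2n^3 - 6n^2 + 2n + 5.
Evaluating at n = 16 gives b_{16} = 6693.

6693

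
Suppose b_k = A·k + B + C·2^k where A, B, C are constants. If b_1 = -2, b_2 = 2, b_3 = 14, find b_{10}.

4050

Write the equations: A + B + 2C = -2; 2A + B + 4C = 2; 3A + B + 8C = 14.
Subtracting the first from the second: A + 2C = 4.
Subtracting the second from the third: A + 4C = 12.
Solving: C = 4, A = -4, then B = -6.
So b_k = -4·k + (-6) + 4·2^k; at k=10 this is 4050.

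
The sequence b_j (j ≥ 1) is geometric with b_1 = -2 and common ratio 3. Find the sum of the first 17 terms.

-129140162

b_j = (-2)·3^(j-1).
S = (-2)·(3^17 - 1)/(3 - 1) = (-2)·(129140163 - 1)/(2) = -129140162.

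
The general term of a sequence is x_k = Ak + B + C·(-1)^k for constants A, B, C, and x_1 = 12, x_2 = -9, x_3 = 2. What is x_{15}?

Write the equations: A + B - C = 12; 2A + B + C = -9; 3A + B - C = 2.
Subtracting the first from the second: A + 2C = -21.
Subtracting the second from the third: A - 2C = 11.
Solving: C = -8, A = -5, then B = 9.
So x_k = -5·k + 9 + (-8)·(-1)^k; at k=15 this is -58.

-58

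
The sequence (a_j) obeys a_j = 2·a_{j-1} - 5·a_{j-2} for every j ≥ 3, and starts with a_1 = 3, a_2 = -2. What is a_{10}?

Applying the relation repeatedly:
a_3 = -19  a_4 = -28  a_5 = 39  a_6 = 218  a_7 = 241  a_8 = -608  a_9 = -2421  a_{10} = -1802.

-1802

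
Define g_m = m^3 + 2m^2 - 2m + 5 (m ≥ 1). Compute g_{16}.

g_{16} = 1·16^3 + 2·16^2 - 2·16 + 5 = 4581.

4581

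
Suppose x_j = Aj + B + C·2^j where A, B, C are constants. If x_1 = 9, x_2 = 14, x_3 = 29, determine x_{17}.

Write the equations: A + B + 2C = 9; 2A + B + 4C = 14; 3A + B + 8C = 29.
Subtracting the first from the second: A + 2C = 5.
Subtracting the second from the third: A + 4C = 15.
Solving: C = 5, A = -5, then B = 4.
Hence x_{17} = -5·17 + 4 + 5·131072 = 655279.

655279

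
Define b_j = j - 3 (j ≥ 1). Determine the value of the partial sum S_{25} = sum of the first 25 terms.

250

Over j = 1..25: Σj = 325.
Total = (1)·325 + (-3)·25 = 250.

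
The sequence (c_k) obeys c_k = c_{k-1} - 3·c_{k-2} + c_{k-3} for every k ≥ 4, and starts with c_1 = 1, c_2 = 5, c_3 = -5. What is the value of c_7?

Compute successive terms:
c_4 = -19, c_5 = 1, c_6 = 53, c_7 = 31.

31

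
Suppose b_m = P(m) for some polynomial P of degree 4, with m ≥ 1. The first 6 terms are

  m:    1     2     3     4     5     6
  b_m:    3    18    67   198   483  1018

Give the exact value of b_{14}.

33738

1st diffs: 15, 49, 131, 285, 535.
2nd diffs: 34, 82, 154, 250.
3rd diffs: 48, 72, 96.
4th diffs: 24, 24 (constant).
So b_m = m^4 - 2m^3 + 4m^2 + 2m - 2.
Evaluating at m = 14 gives b_{14} = 33738.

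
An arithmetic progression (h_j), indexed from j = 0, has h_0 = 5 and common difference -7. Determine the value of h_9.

h_j = 5 + (j - 0)·(-7).
h_9 = 5 + 9·(-7) = -58.

-58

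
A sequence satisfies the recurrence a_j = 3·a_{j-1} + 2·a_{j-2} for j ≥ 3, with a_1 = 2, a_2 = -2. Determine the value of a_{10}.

a_3 = -2; a_4 = -10; a_5 = -34; a_6 = -122; a_7 = -434; a_8 = -1546; a_9 = -5506; a_{10} = -19610.

-19610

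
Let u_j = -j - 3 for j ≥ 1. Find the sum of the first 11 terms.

-99

Over j = 1..11: Σj = 66.
Total = (-1)·66 + (-3)·11 = -99.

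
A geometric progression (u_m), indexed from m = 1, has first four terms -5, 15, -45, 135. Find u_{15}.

-23914845

Common ratio r = -3.
u_m = (-5)·(-3)^(m-1).
u_{15} = (-5)·(-3)^14 = -23914845.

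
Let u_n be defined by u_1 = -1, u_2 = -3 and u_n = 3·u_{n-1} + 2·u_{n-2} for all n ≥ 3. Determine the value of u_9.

Compute successive terms:
u_3 = -11; u_4 = -39; u_5 = -139; u_6 = -495; u_7 = -1763; u_8 = -6279; u_9 = -22363.

-22363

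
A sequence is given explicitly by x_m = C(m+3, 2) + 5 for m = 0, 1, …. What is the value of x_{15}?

158

C(18, 2) = 153, so x_{15} = 158.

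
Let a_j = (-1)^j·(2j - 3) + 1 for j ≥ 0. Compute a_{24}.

(-1)^24 = 1; 2j - 3 at j=24 is 45; so a_{24} = 46.

46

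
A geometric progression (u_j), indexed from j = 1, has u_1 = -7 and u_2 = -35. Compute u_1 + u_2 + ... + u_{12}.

-427246092

Common ratio r = 5.
u_j = (-7)·5^(j-1).
S = (-7)·(5^12 - 1)/(5 - 1) = (-7)·(244140625 - 1)/(4) = -427246092.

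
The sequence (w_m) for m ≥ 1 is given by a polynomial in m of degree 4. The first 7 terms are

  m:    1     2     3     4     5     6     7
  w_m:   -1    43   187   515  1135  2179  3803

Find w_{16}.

1st diffs: 44, 144, 328, 620, 1044, 1624.
2nd diffs: 100, 184, 292, 424, 580.
3rd diffs: 84, 108, 132, 156.
4th diffs: 24, 24, 24 (constant).
Newton forward-difference form: w_m = -1 + 44·C(m-1,1) + 100·C(m-1,2) + 84·C(m-1,3) + 24·C(m-1,4).
At m = 16: m-1 = 15, so w_{16} = -1 + 660 + 10500 + 38220 + 32760 = 82139.

82139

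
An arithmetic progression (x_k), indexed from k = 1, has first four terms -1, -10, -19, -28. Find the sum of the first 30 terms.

-3945

Common difference d = -9.
x_k = -1 + (k - 1)·(-9).
x_{30} = -262; S = 30·(-1 + (-262))/2 = -3945.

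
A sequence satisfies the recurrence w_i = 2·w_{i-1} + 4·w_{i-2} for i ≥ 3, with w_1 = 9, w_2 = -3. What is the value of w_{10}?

Step forward from the initial values:
w_3 = 30  w_4 = 48  w_5 = 216  w_6 = 624  w_7 = 2112  w_8 = 6720  w_9 = 21888  w_{10} = 70656.

70656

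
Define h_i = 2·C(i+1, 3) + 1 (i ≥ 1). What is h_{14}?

911

C(15, 3) = 455, so h_{14} = 911.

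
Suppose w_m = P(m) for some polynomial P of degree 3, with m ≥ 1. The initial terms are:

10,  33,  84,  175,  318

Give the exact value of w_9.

1650

1st diffs: 23, 51, 91, 143.
2nd diffs: 28, 40, 52.
3rd diffs: 12, 12 (constant).
So w_m = 2m^3 + 2m^2 + 3m + 3.
Evaluating at m = 9 gives w_9 = 1650.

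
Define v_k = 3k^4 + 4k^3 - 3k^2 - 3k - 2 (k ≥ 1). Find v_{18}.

337228

v_{18} = 3·18^4 + 4·18^3 - 3·18^2 - 3·18 - 2 = 337228.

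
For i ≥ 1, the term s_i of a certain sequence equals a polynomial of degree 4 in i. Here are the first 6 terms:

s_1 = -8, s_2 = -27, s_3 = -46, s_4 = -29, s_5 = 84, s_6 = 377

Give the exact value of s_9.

1st diffs: -19, -19, 17, 113, 293.
2nd diffs: 0, 36, 96, 180.
3rd diffs: 36, 60, 84.
4th diffs: 24, 24 (constant).
Newton forward-difference form: s_i = -8 + (-19)·C(i-1,1) + 36·C(i-1,3) + 24·C(i-1,4).
At i = 9: i-1 = 8, so s_9 = -8 - 152 + 2016 + 1680 = 3536.

3536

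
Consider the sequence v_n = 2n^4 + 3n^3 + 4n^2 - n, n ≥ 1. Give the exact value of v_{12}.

v_{12} = 2·12^4 + 3·12^3 + 4·12^2 - 1·12 = 47220.

47220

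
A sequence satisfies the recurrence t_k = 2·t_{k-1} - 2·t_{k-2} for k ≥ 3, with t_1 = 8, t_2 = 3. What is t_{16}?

1664

Step forward from the initial values:
t_3 = -10, t_4 = -26, t_5 = -32, …, t_{13} = -512, t_{14} = -192, t_{15} = 640, t_{16} = 1664.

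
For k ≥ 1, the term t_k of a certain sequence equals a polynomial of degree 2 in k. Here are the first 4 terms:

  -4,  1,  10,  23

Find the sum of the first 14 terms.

1st diffs: 5, 9, 13.
2nd diffs: 4, 4 (constant).
Newton forward-difference form: t_k = -4 + 5·C(k-1,1) + 4·C(k-1,2).
Continuing: …, 40, 61, 86, 115, …, t_{14} = 373.
Summing k = 1..14 (14 terms) gives 1855.

1855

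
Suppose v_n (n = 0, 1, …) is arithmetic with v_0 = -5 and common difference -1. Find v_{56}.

-61

v_n = -5 + (n - 0)·(-1).
v_{56} = -5 + 56·(-1) = -61.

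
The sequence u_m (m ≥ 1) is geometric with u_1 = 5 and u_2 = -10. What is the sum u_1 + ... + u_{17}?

218455

Common ratio r = -2.
u_m = 5·(-2)^(m-1).
S = 5·((-2)^17 - 1)/(-2 - 1) = 5·(-131072 - 1)/(-3) = 218455.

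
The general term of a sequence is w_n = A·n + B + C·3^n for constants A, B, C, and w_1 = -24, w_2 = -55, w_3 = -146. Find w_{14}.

The three given values yield: A + B + 3C = -24; 2A + B + 9C = -55; 3A + B + 27C = -146.
Subtracting the first from the second: A + 6C = -31.
Subtracting the second from the third: A + 18C = -91.
Solving: C = -5, A = -1, then B = -8.
Hence w_{14} = -1·14 + (-8) + (-5)·4782969 = -23914867.

-23914867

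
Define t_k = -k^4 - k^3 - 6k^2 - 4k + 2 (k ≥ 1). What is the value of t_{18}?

t_{18} = -1·18^4 - 1·18^3 - 6·18^2 - 4·18 + 2 = -112822.

-112822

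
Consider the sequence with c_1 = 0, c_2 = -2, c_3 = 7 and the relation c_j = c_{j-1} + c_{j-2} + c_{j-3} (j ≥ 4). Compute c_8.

69

Iterate the recurrence:
c_4 = 5; c_5 = 10; c_6 = 22; c_7 = 37; c_8 = 69.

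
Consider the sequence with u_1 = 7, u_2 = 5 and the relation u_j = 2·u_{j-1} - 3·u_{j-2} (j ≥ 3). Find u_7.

Compute successive terms:
u_3 = -11  u_4 = -37  u_5 = -41  u_6 = 29  u_7 = 181.

181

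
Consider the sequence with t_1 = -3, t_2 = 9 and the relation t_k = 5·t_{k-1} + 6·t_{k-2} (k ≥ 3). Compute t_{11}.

51828147

Step forward from the initial values:
t_3 = 27; t_4 = 189; t_5 = 1107; t_6 = 6669; t_7 = 39987; t_8 = 239949; t_9 = 1439667; t_{10} = 8638029; t_{11} = 51828147.
(Characteristic roots are 6 and -1.)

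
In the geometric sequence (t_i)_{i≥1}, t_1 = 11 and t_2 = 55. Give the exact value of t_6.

Common ratio r = 5.
t_i = 11·5^(i-1).
t_6 = 11·5^5 = 34375.

34375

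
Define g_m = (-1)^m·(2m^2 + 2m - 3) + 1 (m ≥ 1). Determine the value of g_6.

82

(-1)^6 = 1; 2m^2 + 2m - 3 at m=6 is 81; so g_6 = 82.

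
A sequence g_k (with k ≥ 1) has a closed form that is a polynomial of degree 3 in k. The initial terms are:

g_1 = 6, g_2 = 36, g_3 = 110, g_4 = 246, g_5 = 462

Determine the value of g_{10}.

1st diffs: 30, 74, 136, 216.
2nd diffs: 44, 62, 80.
3rd diffs: 18, 18 (constant).
So g_k = 3k^3 + 4k^2 - 3k + 2.
Evaluating at k = 10 gives g_{10} = 3372.

3372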